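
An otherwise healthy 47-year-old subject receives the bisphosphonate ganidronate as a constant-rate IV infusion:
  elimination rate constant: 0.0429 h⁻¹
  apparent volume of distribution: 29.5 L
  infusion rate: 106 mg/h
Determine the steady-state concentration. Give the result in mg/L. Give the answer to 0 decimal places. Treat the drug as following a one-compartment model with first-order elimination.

84 mg/L

CL = k × Vd = 0.04290 × 29.5 = 1.266 L/h
At steady state Css = R₀ / CL = 106 / 1.266 = 83.73 mg/L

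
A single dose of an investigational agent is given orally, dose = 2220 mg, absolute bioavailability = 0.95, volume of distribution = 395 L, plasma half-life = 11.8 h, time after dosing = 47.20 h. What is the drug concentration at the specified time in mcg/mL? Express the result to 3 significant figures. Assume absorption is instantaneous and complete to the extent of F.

Amount reaching circulation = F × Dose = 0.95 × 2220 = 2109 mg
C₀ = F·Dose / Vd = 2109 / 395 = 5.339 mg/L
k = ln2 / t½ = 0.693147 / 11.8 = 0.05874 h⁻¹
t / t½ = 47.20 / 11.8 = 4 half-lives
C = C₀ × (1/2)^4 = 5.339 × 0.06250 = 0.3337 mg/L
(0.3337 mg/L = 0.3337 mcg/mL)

0.334 mcg/mL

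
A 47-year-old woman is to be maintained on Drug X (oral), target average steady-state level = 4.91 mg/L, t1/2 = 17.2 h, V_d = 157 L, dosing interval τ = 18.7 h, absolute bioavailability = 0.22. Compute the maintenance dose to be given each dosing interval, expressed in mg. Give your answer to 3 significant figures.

k = ln2 / t½ = 0.693147 / 17.2 = 0.04030 h⁻¹
CL = k × Vd = 0.04030 × 157 = 6.327 L/h
At steady state, F × (Dose/τ) = Css × CL.
Dose = Css × CL × τ / F = 4.91 × 6.327 × 18.7 / 0.22 = 2641 mg

2640 mg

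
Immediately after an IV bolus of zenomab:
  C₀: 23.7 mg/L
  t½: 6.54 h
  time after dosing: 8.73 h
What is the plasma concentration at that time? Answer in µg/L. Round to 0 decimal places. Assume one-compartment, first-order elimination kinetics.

k = ln2 / t½ = 0.693147 / 6.54 = 0.1060 h⁻¹
C = C₀ · e^(−k·t) = 23.70 × e^(−0.1060 × 8.73)
  = 23.70 × 0.3964 = 9.395 mg/L
Convert: 9.395 mg/L × 1000 = 9395 µg/L

9395 µg/L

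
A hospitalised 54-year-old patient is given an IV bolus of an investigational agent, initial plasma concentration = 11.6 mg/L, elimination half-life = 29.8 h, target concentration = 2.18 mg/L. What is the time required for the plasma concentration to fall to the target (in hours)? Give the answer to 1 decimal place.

k = ln2 / t½ = 0.693147 / 29.8 = 0.02326 h⁻¹
t = ln(C₀ / C) / k = ln(11.60 / 2.18) / 0.02326
  = ln(5.321) / 0.02326 = 1.672 / 0.02326 = 71.88 h

71.9 h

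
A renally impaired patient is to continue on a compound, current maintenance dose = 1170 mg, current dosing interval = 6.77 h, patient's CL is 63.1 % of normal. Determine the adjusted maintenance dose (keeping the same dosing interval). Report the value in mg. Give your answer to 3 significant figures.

To keep the same average steady-state level, dosing rate must scale with clearance.
CL ratio = 63.1 / 100 = 0.6310
New dose (same interval) = 1170 × 0.6310 = 738.3 mg

738 mg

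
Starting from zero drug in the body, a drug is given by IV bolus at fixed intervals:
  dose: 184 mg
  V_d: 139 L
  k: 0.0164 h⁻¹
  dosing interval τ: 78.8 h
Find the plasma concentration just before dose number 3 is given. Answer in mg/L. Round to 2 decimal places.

C₀ per dose = Dose / Vd = 184 / 139 = 1.324 mg/L
Fraction remaining after one interval: r = e^(−kτ) = e^(−0.01640 × 78.8) = 0.2746
Before dose 3, 2 doses have been given (aged 1τ, 2τ).
C_trough = C₀ × (r + r²) = 1.324 × (0.2746 + 0.07541) = 0.4634 mg/L

0.46 mg/L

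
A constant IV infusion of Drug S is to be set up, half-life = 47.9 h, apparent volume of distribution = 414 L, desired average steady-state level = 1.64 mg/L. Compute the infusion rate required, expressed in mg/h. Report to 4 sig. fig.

k = ln2 / t½ = 0.693147 / 47.9 = 0.01447 h⁻¹
CL = k × Vd = 0.01447 × 414 = 5.991 L/h
At steady state, infusion rate R₀ = Css × CL = 1.64 × 5.991 = 9.825 mg/h

9.825 mg/h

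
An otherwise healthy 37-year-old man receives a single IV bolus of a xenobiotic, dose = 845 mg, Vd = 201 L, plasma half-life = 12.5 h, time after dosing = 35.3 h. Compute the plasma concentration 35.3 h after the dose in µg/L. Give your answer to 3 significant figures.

594 µg/L

C₀ = Dose / Vd = 845.0 / 201 = 4.204 mg/L
k = ln2 / t½ = 0.693147 / 12.5 = 0.05545 h⁻¹
C = C₀ · e^(−k·t) = 4.204 × e^(−0.05545 × 35.3)
  = 4.204 × 0.1412 = 0.5936 mg/L
Convert: 0.5936 mg/L × 1000 = 593.6 µg/L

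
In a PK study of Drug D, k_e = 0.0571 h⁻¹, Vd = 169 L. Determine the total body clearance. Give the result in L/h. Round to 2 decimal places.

CL = k × Vd = 0.0571 × 169 = 9.650 L/h

9.65 L/h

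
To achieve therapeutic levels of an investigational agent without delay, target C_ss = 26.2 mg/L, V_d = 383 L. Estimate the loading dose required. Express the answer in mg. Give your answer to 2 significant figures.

LD = Css × Vd = 26.2 × 383 = 10030 mg

10000 mg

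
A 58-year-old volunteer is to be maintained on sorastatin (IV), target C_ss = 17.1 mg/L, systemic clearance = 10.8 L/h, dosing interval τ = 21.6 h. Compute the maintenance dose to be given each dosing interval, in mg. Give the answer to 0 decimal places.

3989 mg

At steady state, Dose/τ = Css × CL.
Dose = Css × CL × τ = 17.1 × 10.80 × 21.6 = 3989 mg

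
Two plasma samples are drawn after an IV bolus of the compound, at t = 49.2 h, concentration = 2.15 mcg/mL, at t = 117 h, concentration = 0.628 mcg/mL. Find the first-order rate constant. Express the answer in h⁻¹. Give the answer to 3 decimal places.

k = ln(C₁/C₂) / (t₂ − t₁) = ln(2.15/0.628) / (117 − 49.2)
  = 1.231 / 67.80 = 0.01816 h⁻¹

0.018 h⁻¹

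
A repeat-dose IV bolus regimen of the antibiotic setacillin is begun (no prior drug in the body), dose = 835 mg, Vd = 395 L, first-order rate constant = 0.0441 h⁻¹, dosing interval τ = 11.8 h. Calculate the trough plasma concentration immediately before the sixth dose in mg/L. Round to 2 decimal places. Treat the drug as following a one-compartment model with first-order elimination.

2.87 mg/L

C₀ per dose = Dose / Vd = 835 / 395 = 2.114 mg/L
Fraction remaining after one interval: r = e^(−kτ) = e^(−0.04410 × 11.8) = 0.5943
Before dose 6, 5 doses have been given (aged 1τ, 2τ, 3τ, 4τ, 5τ).
C_trough = C₀ × (r + r² + … + r^5) = C₀ × r(1−r^5)/(1−r)
        = 2.114 × 0.5943 × (1 − 0.07414) / (1 − 0.5943) = 2.867 mg/L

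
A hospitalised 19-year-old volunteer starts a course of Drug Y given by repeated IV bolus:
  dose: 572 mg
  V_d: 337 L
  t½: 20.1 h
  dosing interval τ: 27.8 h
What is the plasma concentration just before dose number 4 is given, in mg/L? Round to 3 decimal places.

0.996 mg/L

C₀ per dose = Dose / Vd = 572 / 337 = 1.697 mg/L
k = ln2 / t½ = 0.693147 / 20.1 = 0.03448 h⁻¹
Fraction remaining after one interval: r = e^(−kτ) = e^(−0.03448 × 27.8) = 0.3835
Before dose 4, 3 doses have been given (aged 1τ, 2τ, 3τ).
C_trough = C₀ × (r + r² + … + r^3) = C₀ × r(1−r^3)/(1−r)
        = 1.697 × 0.3835 × (1 − 0.05640) / (1 − 0.3835) = 0.9961 mg/L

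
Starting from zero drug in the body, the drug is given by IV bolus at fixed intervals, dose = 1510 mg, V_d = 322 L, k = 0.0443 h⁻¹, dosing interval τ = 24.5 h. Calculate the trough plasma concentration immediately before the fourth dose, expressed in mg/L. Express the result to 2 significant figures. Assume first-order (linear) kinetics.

C₀ per dose = Dose / Vd = 1510 / 322 = 4.689 mg/L
Fraction remaining after one interval: r = e^(−kτ) = e^(−0.04430 × 24.5) = 0.3378
Before dose 4, 3 doses have been given (aged 1τ, 2τ, 3τ).
C_trough = C₀ × (r + r² + … + r^3) = C₀ × r(1−r^3)/(1−r)
        = 4.689 × 0.3378 × (1 − 0.03855) / (1 − 0.3378) = 2.300 mg/L

2.3 mg/L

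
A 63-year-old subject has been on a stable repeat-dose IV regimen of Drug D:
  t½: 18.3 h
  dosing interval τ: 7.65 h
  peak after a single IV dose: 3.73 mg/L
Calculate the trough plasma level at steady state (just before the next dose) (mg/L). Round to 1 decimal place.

k = ln2 / t½ = 0.693147 / 18.3 = 0.03788 h⁻¹
e^(−kτ) = e^(−0.03788 × 7.65) = 0.7484
Accumulation ratio R = 1 / (1 − e^(−kτ)) = 1 / (1 − 0.7484) = 3.975
Steady-state trough = C₀ × R × e^(−kτ) = 3.73 × 3.975 × 0.7484 = 11.10 mg/L

11.1 mg/L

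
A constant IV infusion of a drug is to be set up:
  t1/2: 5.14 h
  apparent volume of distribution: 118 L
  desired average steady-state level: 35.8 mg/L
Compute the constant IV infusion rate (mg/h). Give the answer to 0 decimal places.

k = ln2 / t½ = 0.693147 / 5.14 = 0.1349 h⁻¹
CL = k × Vd = 0.1349 × 118 = 15.92 L/h
At steady state, infusion rate R₀ = Css × CL = 35.8 × 15.92 = 569.9 mg/h

570 mg/h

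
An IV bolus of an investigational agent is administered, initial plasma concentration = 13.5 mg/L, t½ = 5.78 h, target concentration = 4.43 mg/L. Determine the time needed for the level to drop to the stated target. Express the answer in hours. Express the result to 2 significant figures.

9.3 h

k = ln2 / t½ = 0.693147 / 5.78 = 0.1199 h⁻¹
t = ln(C₀ / C) / k = ln(13.50 / 4.43) / 0.1199
  = ln(3.047) / 0.1199 = 1.114 / 0.1199 = 9.291 h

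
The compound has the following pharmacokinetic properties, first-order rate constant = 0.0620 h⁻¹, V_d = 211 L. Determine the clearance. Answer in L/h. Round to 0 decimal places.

13 L/h

CL = k × Vd = 0.0620 × 211 = 13.08 L/h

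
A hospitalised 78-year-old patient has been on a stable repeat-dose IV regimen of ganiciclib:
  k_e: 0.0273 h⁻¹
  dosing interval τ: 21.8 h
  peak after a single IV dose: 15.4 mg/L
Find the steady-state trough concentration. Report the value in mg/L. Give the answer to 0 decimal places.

19 mg/L

e^(−kτ) = e^(−0.02730 × 21.8) = 0.5515
Accumulation ratio R = 1 / (1 − e^(−kτ)) = 1 / (1 − 0.5515) = 2.230
Steady-state trough = C₀ × R × e^(−kτ) = 15.4 × 2.230 × 0.5515 = 18.94 mg/L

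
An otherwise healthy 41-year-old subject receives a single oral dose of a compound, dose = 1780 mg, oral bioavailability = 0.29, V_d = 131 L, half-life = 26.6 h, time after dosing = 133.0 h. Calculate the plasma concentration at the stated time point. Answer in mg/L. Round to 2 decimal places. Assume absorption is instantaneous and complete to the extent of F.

Amount reaching circulation = F × Dose = 0.29 × 1780 = 516.2 mg
C₀ = F·Dose / Vd = 516.2 / 131 = 3.940 mg/L
k = ln2 / t½ = 0.693147 / 26.6 = 0.02606 h⁻¹
t / t½ = 133.0 / 26.6 = 5 half-lives
C = C₀ × (1/2)^5 = 3.940 × 0.03125 = 0.1231 mg/L

0.12 mg/L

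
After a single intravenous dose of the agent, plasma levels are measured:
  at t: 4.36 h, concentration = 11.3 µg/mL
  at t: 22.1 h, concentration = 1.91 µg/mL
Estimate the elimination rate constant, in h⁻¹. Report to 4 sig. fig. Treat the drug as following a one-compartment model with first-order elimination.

k = ln(C₁/C₂) / (t₂ − t₁) = ln(11.3/1.91) / (22.1 − 4.36)
  = 1.778 / 17.74 = 0.1002 h⁻¹

0.1002 h⁻¹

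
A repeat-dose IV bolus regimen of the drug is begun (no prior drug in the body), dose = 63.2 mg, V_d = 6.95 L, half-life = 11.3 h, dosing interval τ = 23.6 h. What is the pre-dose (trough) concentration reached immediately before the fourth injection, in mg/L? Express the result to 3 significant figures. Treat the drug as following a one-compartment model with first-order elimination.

C₀ per dose = Dose / Vd = 63.2 / 6.95 = 9.094 mg/L
k = ln2 / t½ = 0.693147 / 11.3 = 0.06134 h⁻¹
Fraction remaining after one interval: r = e^(−kτ) = e^(−0.06134 × 23.6) = 0.2351
Before dose 4, 3 doses have been given (aged 1τ, 2τ, 3τ).
C_trough = C₀ × (r + r² + … + r^3) = C₀ × r(1−r^3)/(1−r)
        = 9.094 × 0.2351 × (1 − 0.01299) / (1 − 0.2351) = 2.759 mg/L

2.76 mg/L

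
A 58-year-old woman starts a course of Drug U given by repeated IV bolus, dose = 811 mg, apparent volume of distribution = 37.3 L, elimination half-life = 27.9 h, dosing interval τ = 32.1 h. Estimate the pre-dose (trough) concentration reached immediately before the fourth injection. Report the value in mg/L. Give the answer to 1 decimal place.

16.2 mg/L

C₀ per dose = Dose / Vd = 811 / 37.3 = 21.74 mg/L
k = ln2 / t½ = 0.693147 / 27.9 = 0.02484 h⁻¹
Fraction remaining after one interval: r = e^(−kτ) = e^(−0.02484 × 32.1) = 0.4505
Before dose 4, 3 doses have been given (aged 1τ, 2τ, 3τ).
C_trough = C₀ × (r + r² + … + r^3) = C₀ × r(1−r^3)/(1−r)
        = 21.74 × 0.4505 × (1 − 0.09143) / (1 − 0.4505) = 16.19 mg/L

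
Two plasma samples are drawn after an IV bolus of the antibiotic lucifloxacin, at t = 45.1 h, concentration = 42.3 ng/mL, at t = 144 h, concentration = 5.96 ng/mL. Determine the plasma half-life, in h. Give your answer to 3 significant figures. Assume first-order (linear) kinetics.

k = ln(C₁/C₂) / (t₂ − t₁) = ln(42.3/5.96) / (144 − 45.1)
  = 1.960 / 98.90 = 0.01982 h⁻¹
t½ = ln2 / k = 0.693147 / 0.01982 = 34.97 h

35.0 h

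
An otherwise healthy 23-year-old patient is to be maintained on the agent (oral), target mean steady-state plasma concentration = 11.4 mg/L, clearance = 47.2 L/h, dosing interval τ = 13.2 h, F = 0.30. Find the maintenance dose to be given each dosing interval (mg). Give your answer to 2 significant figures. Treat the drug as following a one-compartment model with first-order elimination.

At steady state, F × (Dose/τ) = Css × CL.
Dose = Css × CL × τ / F = 11.4 × 47.20 × 13.2 / 0.30 = 23680 mg

24000 mg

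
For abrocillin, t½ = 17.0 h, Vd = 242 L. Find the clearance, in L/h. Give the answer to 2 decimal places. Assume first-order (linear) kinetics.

9.87 L/h

k = ln2 / t½ = 0.693147 / 17.0 = 0.04077 h⁻¹
CL = k × Vd = 0.04077 × 242 = 9.866 L/h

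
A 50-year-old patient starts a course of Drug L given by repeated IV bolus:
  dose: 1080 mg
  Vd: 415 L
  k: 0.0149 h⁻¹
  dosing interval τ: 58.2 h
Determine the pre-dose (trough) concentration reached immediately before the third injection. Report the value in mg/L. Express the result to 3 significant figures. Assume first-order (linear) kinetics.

C₀ per dose = Dose / Vd = 1080 / 415 = 2.602 mg/L
Fraction remaining after one interval: r = e^(−kτ) = e^(−0.01490 × 58.2) = 0.4201
Before dose 3, 2 doses have been given (aged 1τ, 2τ).
C_trough = C₀ × (r + r²) = 2.602 × (0.4201 + 0.1765) = 1.552 mg/L

1.55 mg/L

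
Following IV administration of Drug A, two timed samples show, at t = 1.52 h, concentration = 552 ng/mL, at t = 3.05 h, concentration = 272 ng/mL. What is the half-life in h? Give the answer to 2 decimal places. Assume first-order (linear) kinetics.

k = ln(C₁/C₂) / (t₂ − t₁) = ln(552/272) / (3.05 − 1.52)
  = 0.7077 / 1.530 = 0.4625 h⁻¹
t½ = ln2 / k = 0.693147 / 0.4625 = 1.499 h

1.50 h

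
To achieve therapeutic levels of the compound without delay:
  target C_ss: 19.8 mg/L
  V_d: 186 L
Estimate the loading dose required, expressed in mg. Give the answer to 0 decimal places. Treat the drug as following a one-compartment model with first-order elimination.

3683 mg

LD = Css × Vd = 19.8 × 186 = 3683 mg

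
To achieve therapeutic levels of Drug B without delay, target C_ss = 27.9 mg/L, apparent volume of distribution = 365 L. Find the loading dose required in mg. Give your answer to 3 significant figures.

LD = Css × Vd = 27.9 × 365 = 10180 mg

10200 mg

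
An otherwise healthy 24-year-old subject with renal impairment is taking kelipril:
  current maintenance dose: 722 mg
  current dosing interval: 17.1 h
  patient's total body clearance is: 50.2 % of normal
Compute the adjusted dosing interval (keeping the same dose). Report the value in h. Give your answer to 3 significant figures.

34.1 h

To keep the same average steady-state level, dosing rate must scale with clearance.
CL ratio = 50.2 / 100 = 0.5020
New interval (same dose) = 17.1 / 0.5020 = 34.06 h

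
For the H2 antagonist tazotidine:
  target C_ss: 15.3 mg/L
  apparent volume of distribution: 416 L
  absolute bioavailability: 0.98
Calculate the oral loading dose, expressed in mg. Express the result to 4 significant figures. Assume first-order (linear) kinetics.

LD = Css × Vd / F = 15.3 × 416 / 0.98 = 6495 mg

6495 mg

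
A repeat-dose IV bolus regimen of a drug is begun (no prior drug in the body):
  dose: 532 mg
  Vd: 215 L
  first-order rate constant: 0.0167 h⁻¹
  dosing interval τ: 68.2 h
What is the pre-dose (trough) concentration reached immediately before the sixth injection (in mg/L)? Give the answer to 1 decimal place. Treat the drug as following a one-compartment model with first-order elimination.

C₀ per dose = Dose / Vd = 532 / 215 = 2.474 mg/L
Fraction remaining after one interval: r = e^(−kτ) = e^(−0.01670 × 68.2) = 0.3202
Before dose 6, 5 doses have been given (aged 1τ, 2τ, 3τ, 4τ, 5τ).
C_trough = C₀ × (r + r² + … + r^5) = C₀ × r(1−r^5)/(1−r)
        = 2.474 × 0.3202 × (1 − 0.003366) / (1 − 0.3202) = 1.161 mg/L

1.2 mg/L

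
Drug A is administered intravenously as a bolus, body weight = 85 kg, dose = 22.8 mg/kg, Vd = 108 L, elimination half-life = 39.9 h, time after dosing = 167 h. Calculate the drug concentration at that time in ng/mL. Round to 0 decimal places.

Total dose = 22.8 × 85 = 1938 mg
C₀ = Dose / Vd = 1938 / 108 = 17.94 mg/L
k = ln2 / t½ = 0.693147 / 39.9 = 0.01737 h⁻¹
C = C₀ · e^(−k·t) = 17.94 × e^(−0.01737 × 167)
  = 17.94 × 0.05498 = 0.9863 mg/L
Convert: 0.9863 mg/L × 1000 = 986.3 ng/mL

986 ng/mL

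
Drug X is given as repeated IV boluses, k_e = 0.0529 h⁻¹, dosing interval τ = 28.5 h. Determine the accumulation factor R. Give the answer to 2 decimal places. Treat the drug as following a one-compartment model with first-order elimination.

1.28

e^(−kτ) = e^(−0.05290 × 28.5) = 0.2214
Accumulation ratio R = 1 / (1 − e^(−kτ)) = 1 / (1 − 0.2214) = 1.284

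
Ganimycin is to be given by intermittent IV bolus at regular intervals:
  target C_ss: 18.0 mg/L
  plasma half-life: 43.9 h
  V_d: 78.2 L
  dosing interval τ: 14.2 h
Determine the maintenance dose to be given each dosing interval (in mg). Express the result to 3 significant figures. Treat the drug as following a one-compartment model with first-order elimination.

k = ln2 / t½ = 0.693147 / 43.9 = 0.01579 h⁻¹
CL = k × Vd = 0.01579 × 78.2 = 1.235 L/h
At steady state, Dose/τ = Css × CL.
Dose = Css × CL × τ = 18.0 × 1.235 × 14.2 = 315.7 mg

316 mg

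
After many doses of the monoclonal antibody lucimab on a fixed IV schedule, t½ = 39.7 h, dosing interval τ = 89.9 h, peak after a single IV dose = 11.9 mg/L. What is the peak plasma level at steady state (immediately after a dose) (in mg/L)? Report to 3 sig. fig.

k = ln2 / t½ = 0.693147 / 39.7 = 0.01746 h⁻¹
e^(−kτ) = e^(−0.01746 × 89.9) = 0.2081
Accumulation ratio R = 1 / (1 − e^(−kτ)) = 1 / (1 − 0.2081) = 1.263
Steady-state peak = C₀ × R = 11.9 × 1.263 = 15.03 mg/L

15.0 mg/L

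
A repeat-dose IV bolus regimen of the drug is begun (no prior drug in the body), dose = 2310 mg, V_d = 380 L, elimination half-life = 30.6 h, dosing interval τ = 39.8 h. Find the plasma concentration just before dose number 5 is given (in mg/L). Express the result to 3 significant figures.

C₀ per dose = Dose / Vd = 2310 / 380 = 6.079 mg/L
k = ln2 / t½ = 0.693147 / 30.6 = 0.02265 h⁻¹
Fraction remaining after one interval: r = e^(−kτ) = e^(−0.02265 × 39.8) = 0.4060
Before dose 5, 4 doses have been given (aged 1τ, 2τ, 3τ, 4τ).
C_trough = C₀ × (r + r² + … + r^4) = C₀ × r(1−r^4)/(1−r)
        = 6.079 × 0.4060 × (1 − 0.02717) / (1 − 0.4060) = 4.042 mg/L

4.04 mg/L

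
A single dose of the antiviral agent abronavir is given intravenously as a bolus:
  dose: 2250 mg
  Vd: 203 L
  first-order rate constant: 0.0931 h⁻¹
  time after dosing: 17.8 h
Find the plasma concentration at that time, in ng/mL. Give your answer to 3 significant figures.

C₀ = Dose / Vd = 2250 / 203 = 11.08 mg/L
C = C₀ · e^(−k·t) = 11.08 × e^(−0.09310 × 17.8)
  = 11.08 × 0.1907 = 2.113 mg/L
Convert: 2.113 mg/L × 1000 = 2113 ng/mL

2110 ng/mL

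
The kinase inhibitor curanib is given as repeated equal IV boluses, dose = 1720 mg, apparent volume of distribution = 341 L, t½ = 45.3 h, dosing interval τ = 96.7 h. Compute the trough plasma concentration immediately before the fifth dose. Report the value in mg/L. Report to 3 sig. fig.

1.48 mg/L

C₀ per dose = Dose / Vd = 1720 / 341 = 5.044 mg/L
k = ln2 / t½ = 0.693147 / 45.3 = 0.01530 h⁻¹
Fraction remaining after one interval: r = e^(−kτ) = e^(−0.01530 × 96.7) = 0.2277
Before dose 5, 4 doses have been given (aged 1τ, 2τ, 3τ, 4τ).
C_trough = C₀ × (r + r² + … + r^4) = C₀ × r(1−r^4)/(1−r)
        = 5.044 × 0.2277 × (1 − 0.002688) / (1 − 0.2277) = 1.483 mg/L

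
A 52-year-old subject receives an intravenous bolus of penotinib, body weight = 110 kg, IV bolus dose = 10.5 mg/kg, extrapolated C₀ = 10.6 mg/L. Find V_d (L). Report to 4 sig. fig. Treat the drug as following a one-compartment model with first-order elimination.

109.0 L

Dose = 10.5 × 110 = 1155 mg
Vd = Dose / C₀ = 1155 / 10.6 = 109.0 L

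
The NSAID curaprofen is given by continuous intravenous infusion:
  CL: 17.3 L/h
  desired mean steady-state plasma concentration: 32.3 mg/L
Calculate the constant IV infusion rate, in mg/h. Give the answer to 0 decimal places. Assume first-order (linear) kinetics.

At steady state, infusion rate R₀ = Css × CL = 32.3 × 17.30 = 558.8 mg/h

559 mg/h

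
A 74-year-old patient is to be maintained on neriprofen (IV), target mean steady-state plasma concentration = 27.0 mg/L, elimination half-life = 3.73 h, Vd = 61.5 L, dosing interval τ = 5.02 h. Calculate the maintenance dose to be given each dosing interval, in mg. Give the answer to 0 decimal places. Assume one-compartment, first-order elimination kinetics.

1549 mg

k = ln2 / t½ = 0.693147 / 3.73 = 0.1858 h⁻¹
CL = k × Vd = 0.1858 × 61.5 = 11.43 L/h
At steady state, Dose/τ = Css × CL.
Dose = Css × CL × τ = 27.0 × 11.43 × 5.02 = 1549 mg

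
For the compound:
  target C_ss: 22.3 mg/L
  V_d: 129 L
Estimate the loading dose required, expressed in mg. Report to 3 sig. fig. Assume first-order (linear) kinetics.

2880 mg

LD = Css × Vd = 22.3 × 129 = 2877 mg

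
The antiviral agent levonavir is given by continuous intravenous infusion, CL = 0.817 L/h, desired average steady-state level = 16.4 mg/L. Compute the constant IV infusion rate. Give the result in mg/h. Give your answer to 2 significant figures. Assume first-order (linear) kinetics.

At steady state, infusion rate R₀ = Css × CL = 16.4 × 0.8170 = 13.40 mg/h

13 mg/h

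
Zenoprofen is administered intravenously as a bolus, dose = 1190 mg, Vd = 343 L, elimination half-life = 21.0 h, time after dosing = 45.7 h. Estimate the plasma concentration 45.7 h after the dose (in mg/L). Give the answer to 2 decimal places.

C₀ = Dose / Vd = 1190 / 343 = 3.469 mg/L
k = ln2 / t½ = 0.693147 / 21.0 = 0.03301 h⁻¹
C = C₀ · e^(−k·t) = 3.469 × e^(−0.03301 × 45.7)
  = 3.469 × 0.2212 = 0.7673 mg/L

0.77 mg/L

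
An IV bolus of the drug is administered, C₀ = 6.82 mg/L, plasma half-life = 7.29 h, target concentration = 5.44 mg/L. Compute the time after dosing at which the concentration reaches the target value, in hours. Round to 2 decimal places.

2.38 h

k = ln2 / t½ = 0.693147 / 7.29 = 0.09508 h⁻¹
t = ln(C₀ / C) / k = ln(6.820 / 5.44) / 0.09508
  = ln(1.254) / 0.09508 = 0.2263 / 0.09508 = 2.380 h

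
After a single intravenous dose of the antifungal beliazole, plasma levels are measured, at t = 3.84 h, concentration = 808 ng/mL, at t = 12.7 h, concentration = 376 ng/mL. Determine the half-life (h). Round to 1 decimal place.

k = ln(C₁/C₂) / (t₂ − t₁) = ln(808/376) / (12.7 − 3.84)
  = 0.7650 / 8.860 = 0.08634 h⁻¹
t½ = ln2 / k = 0.693147 / 0.08634 = 8.028 h

8.0 h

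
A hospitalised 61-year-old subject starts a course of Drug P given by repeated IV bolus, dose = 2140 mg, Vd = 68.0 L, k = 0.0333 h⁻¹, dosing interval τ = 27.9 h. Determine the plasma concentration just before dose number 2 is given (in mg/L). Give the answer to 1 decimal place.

C₀ per dose = Dose / Vd = 2140 / 68.0 = 31.47 mg/L
Fraction remaining after one interval: r = e^(−kτ) = e^(−0.03330 × 27.9) = 0.3949
Before dose 2, 1 dose has been given (aged 1τ).
C_trough = C₀ × r = 31.47 × 0.3949 = 12.43 mg/L

12.4 mg/L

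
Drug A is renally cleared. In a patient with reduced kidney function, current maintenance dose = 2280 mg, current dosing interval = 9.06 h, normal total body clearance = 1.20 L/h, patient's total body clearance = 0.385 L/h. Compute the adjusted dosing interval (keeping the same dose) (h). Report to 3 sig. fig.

28.2 h

To keep the same average steady-state level, dosing rate must scale with clearance.
CL ratio = 0.385 / 1.20 = 0.3208
New interval (same dose) = 9.06 / 0.3208 = 28.24 h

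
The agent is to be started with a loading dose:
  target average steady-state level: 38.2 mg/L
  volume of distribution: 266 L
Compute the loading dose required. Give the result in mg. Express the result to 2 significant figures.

LD = Css × Vd = 38.2 × 266 = 10160 mg

10000 mg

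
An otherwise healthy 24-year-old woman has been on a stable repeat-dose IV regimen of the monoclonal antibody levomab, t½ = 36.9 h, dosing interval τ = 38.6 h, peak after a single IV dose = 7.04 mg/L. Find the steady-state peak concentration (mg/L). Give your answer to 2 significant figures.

k = ln2 / t½ = 0.693147 / 36.9 = 0.01878 h⁻¹
e^(−kτ) = e^(−0.01878 × 38.6) = 0.4844
Accumulation ratio R = 1 / (1 − e^(−kτ)) = 1 / (1 − 0.4844) = 1.939
Steady-state peak = C₀ × R = 7.04 × 1.939 = 13.65 mg/L

14 mg/L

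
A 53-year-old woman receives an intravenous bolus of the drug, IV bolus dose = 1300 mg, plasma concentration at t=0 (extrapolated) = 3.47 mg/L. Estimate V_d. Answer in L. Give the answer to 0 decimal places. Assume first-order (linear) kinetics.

Vd = Dose / C₀ = 1300 / 3.47 = 374.6 L

375 L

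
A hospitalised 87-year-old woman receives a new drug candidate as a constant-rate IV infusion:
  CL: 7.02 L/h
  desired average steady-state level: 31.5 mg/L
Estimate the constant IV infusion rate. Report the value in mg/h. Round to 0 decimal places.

At steady state, infusion rate R₀ = Css × CL = 31.5 × 7.020 = 221.1 mg/h

221 mg/h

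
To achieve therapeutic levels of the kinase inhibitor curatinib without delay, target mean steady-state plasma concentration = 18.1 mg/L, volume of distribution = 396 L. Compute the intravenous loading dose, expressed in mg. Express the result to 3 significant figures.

LD = Css × Vd = 18.1 × 396 = 7168 mg

7170 mg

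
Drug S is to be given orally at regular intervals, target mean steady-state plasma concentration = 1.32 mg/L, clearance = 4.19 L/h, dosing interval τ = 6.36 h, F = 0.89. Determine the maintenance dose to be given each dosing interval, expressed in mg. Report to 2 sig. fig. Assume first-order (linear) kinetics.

At steady state, F × (Dose/τ) = Css × CL.
Dose = Css × CL × τ / F = 1.32 × 4.190 × 6.36 / 0.89 = 39.52 mg

40 mg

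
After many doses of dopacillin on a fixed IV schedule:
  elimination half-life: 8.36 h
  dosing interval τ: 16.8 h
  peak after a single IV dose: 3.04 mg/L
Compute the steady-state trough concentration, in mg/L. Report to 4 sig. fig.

1.004 mg/L

k = ln2 / t½ = 0.693147 / 8.36 = 0.08291 h⁻¹
e^(−kτ) = e^(−0.08291 × 16.8) = 0.2484
Accumulation ratio R = 1 / (1 − e^(−kτ)) = 1 / (1 − 0.2484) = 1.330
Steady-state trough = C₀ × R × e^(−kτ) = 3.04 × 1.330 × 0.2484 = 1.004 mg/L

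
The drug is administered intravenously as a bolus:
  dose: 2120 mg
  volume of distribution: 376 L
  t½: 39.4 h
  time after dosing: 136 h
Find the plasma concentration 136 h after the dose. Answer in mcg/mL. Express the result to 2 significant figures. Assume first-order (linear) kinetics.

0.52 mcg/mL

C₀ = Dose / Vd = 2120 / 376 = 5.638 mg/L
k = ln2 / t½ = 0.693147 / 39.4 = 0.01759 h⁻¹
C = C₀ · e^(−k·t) = 5.638 × e^(−0.01759 × 136)
  = 5.638 × 0.09142 = 0.5154 mg/L
(0.5154 mg/L = 0.5154 mcg/mL)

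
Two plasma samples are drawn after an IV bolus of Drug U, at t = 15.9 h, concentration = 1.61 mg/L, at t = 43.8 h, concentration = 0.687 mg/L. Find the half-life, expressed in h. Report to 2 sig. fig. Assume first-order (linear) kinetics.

k = ln(C₁/C₂) / (t₂ − t₁) = ln(1.61/0.687) / (43.8 − 15.9)
  = 0.8517 / 27.90 = 0.03053 h⁻¹
t½ = ln2 / k = 0.693147 / 0.03053 = 22.70 h

23 h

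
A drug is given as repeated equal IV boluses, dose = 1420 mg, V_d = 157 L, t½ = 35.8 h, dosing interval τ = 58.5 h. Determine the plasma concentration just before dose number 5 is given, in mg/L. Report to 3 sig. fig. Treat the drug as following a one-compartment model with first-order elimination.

C₀ per dose = Dose / Vd = 1420 / 157 = 9.045 mg/L
k = ln2 / t½ = 0.693147 / 35.8 = 0.01936 h⁻¹
Fraction remaining after one interval: r = e^(−kτ) = e^(−0.01936 × 58.5) = 0.3222
Before dose 5, 4 doses have been given (aged 1τ, 2τ, 3τ, 4τ).
C_trough = C₀ × (r + r² + … + r^4) = C₀ × r(1−r^4)/(1−r)
        = 9.045 × 0.3222 × (1 − 0.01078) / (1 − 0.3222) = 4.253 mg/L

4.25 mg/L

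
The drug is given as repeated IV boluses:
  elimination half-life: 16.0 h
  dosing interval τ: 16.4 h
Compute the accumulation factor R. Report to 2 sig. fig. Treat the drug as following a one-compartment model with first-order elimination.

k = ln2 / t½ = 0.693147 / 16.0 = 0.04332 h⁻¹
e^(−kτ) = e^(−0.04332 × 16.4) = 0.4914
Accumulation ratio R = 1 / (1 − e^(−kτ)) = 1 / (1 − 0.4914) = 1.966

2.0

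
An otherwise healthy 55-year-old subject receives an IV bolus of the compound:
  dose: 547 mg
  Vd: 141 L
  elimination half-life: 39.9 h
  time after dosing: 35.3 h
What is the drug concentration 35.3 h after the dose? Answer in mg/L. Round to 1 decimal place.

2.1 mg/L

C₀ = Dose / Vd = 547.0 / 141 = 3.879 mg/L
k = ln2 / t½ = 0.693147 / 39.9 = 0.01737 h⁻¹
C = C₀ · e^(−k·t) = 3.879 × e^(−0.01737 × 35.3)
  = 3.879 × 0.5416 = 2.101 mg/L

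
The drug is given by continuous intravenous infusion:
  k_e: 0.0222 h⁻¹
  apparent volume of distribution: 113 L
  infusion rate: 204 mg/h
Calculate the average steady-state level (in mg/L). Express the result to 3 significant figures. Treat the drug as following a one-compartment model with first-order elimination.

CL = k × Vd = 0.02220 × 113 = 2.509 L/h
At steady state Css = R₀ / CL = 204 / 2.509 = 81.31 mg/L

81.3 mg/L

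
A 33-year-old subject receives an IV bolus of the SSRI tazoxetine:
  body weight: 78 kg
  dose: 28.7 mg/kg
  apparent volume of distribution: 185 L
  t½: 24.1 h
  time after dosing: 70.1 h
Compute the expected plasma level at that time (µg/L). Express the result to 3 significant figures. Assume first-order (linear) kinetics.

Total dose = 28.7 × 78 = 2239 mg
C₀ = Dose / Vd = 2239 / 185 = 12.10 mg/L
k = ln2 / t½ = 0.693147 / 24.1 = 0.02876 h⁻¹
C = C₀ · e^(−k·t) = 12.10 × e^(−0.02876 × 70.1)
  = 12.10 × 0.1332 = 1.612 mg/L
Convert: 1.612 mg/L × 1000 = 1612 µg/L

1610 µg/L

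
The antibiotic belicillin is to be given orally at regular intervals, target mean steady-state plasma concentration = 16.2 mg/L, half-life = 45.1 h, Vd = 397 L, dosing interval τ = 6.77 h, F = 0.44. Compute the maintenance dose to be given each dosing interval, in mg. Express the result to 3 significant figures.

k = ln2 / t½ = 0.693147 / 45.1 = 0.01537 h⁻¹
CL = k × Vd = 0.01537 × 397 = 6.102 L/h
At steady state, F × (Dose/τ) = Css × CL.
Dose = Css × CL × τ / F = 16.2 × 6.102 × 6.77 / 0.44 = 1521 mg

1520 mg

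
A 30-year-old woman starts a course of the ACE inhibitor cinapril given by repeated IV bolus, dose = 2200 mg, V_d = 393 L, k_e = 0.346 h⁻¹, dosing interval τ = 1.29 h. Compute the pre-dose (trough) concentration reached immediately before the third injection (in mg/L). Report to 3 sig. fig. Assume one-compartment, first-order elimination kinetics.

5.88 mg/L

C₀ per dose = Dose / Vd = 2200 / 393 = 5.598 mg/L
Fraction remaining after one interval: r = e^(−kτ) = e^(−0.3460 × 1.29) = 0.6400
Before dose 3, 2 doses have been given (aged 1τ, 2τ).
C_trough = C₀ × (r + r²) = 5.598 × (0.6400 + 0.4096) = 5.876 mg/L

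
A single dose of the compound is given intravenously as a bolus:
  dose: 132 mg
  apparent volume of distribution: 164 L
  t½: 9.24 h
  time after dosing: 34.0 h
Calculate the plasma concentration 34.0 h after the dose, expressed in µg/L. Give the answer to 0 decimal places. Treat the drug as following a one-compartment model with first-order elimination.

63 µg/L

C₀ = Dose / Vd = 132.0 / 164 = 0.8049 mg/L
k = ln2 / t½ = 0.693147 / 9.24 = 0.07502 h⁻¹
C = C₀ · e^(−k·t) = 0.8049 × e^(−0.07502 × 34.0)
  = 0.8049 × 0.07803 = 0.06281 mg/L
Convert: 0.06281 mg/L × 1000 = 62.81 µg/L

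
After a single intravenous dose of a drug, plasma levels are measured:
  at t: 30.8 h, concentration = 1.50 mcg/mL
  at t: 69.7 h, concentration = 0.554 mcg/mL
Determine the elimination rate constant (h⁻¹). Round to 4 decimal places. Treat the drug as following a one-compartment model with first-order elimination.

k = ln(C₁/C₂) / (t₂ − t₁) = ln(1.50/0.554) / (69.7 − 30.8)
  = 0.9961 / 38.90 = 0.02561 h⁻¹

0.0256 h⁻¹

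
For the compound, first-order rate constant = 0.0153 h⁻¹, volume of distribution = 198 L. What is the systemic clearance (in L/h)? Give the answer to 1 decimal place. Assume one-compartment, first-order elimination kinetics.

CL = k × Vd = 0.0153 × 198 = 3.029 L/h

3.0 L/h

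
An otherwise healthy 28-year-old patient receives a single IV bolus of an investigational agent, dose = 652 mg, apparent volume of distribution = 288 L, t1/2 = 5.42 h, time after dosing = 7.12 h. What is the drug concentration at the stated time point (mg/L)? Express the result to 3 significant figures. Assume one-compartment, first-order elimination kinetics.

0.911 mg/L

C₀ = Dose / Vd = 652.0 / 288 = 2.264 mg/L
k = ln2 / t½ = 0.693147 / 5.42 = 0.1279 h⁻¹
C = C₀ · e^(−k·t) = 2.264 × e^(−0.1279 × 7.12)
  = 2.264 × 0.4023 = 0.9108 mg/L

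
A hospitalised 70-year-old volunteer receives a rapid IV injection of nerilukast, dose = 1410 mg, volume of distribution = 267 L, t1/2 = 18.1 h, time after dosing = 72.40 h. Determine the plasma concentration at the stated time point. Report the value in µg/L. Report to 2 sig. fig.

C₀ = Dose / Vd = 1410 / 267 = 5.281 mg/L
k = ln2 / t½ = 0.693147 / 18.1 = 0.03830 h⁻¹
t / t½ = 72.40 / 18.1 = 4 half-lives
C = C₀ × (1/2)^4 = 5.281 × 0.06250 = 0.3301 mg/L
Convert: 0.3301 mg/L × 1000 = 330.1 µg/L

330 µg/L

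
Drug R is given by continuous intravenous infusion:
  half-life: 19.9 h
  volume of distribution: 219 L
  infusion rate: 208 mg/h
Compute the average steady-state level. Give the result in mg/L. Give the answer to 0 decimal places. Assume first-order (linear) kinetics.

k = ln2 / t½ = 0.693147 / 19.9 = 0.03483 h⁻¹
CL = k × Vd = 0.03483 × 219 = 7.628 L/h
At steady state Css = R₀ / CL = 208 / 7.628 = 27.27 mg/L

27 mg/L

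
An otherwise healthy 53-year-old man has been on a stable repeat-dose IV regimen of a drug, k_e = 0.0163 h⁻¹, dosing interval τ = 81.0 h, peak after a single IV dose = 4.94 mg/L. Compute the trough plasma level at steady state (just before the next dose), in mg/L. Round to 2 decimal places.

1.80 mg/L

e^(−kτ) = e^(−0.01630 × 81.0) = 0.2671
Accumulation ratio R = 1 / (1 − e^(−kτ)) = 1 / (1 − 0.2671) = 1.364
Steady-state trough = C₀ × R × e^(−kτ) = 4.94 × 1.364 × 0.2671 = 1.800 mg/L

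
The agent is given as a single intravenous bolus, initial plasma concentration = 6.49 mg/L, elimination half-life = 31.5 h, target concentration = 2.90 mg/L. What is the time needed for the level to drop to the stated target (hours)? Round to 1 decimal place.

36.6 h

k = ln2 / t½ = 0.693147 / 31.5 = 0.02200 h⁻¹
t = ln(C₀ / C) / k = ln(6.490 / 2.90) / 0.02200
  = ln(2.238) / 0.02200 = 0.8056 / 0.02200 = 36.62 h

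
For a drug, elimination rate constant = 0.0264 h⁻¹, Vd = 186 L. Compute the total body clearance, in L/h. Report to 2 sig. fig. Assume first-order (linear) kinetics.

CL = k × Vd = 0.0264 × 186 = 4.910 L/h

4.9 L/h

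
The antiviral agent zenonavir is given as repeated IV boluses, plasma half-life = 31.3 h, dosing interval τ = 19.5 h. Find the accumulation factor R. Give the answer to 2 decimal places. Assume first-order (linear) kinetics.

2.85

k = ln2 / t½ = 0.693147 / 31.3 = 0.02215 h⁻¹
e^(−kτ) = e^(−0.02215 × 19.5) = 0.6493
Accumulation ratio R = 1 / (1 − e^(−kτ)) = 1 / (1 − 0.6493) = 2.851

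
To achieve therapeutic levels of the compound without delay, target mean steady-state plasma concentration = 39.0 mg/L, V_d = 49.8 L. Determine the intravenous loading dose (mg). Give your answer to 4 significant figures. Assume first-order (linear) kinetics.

1942 mg

LD = Css × Vd = 39.0 × 49.8 = 1942 mg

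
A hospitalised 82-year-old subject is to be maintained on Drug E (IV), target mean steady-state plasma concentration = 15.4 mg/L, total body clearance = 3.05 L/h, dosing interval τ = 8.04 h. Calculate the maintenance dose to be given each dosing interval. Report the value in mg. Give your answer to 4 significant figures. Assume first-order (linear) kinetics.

377.6 mg

At steady state, Dose/τ = Css × CL.
Dose = Css × CL × τ = 15.4 × 3.050 × 8.04 = 377.6 mg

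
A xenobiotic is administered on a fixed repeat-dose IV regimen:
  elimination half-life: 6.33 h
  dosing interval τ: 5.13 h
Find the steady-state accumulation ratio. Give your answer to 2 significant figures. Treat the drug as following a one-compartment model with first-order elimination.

k = ln2 / t½ = 0.693147 / 6.33 = 0.1095 h⁻¹
e^(−kτ) = e^(−0.1095 × 5.13) = 0.5702
Accumulation ratio R = 1 / (1 − e^(−kτ)) = 1 / (1 − 0.5702) = 2.327

2.3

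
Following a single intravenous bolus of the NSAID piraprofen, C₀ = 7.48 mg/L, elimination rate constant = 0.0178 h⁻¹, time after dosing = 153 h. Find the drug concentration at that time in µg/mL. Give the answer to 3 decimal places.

0.491 µg/mL

C = C₀ · e^(−k·t) = 7.480 × e^(−0.01780 × 153)
  = 7.480 × 0.06565 = 0.4911 mg/L
(0.4911 mg/L = 0.4911 µg/mL)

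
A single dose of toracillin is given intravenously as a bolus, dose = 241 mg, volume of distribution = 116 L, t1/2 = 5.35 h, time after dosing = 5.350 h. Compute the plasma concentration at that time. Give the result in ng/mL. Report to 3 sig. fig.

C₀ = Dose / Vd = 241.0 / 116 = 2.078 mg/L
k = ln2 / t½ = 0.693147 / 5.35 = 0.1296 h⁻¹
t / t½ = 5.350 / 5.35 = 1 half-lives
C = C₀ × (1/2)^1 = 2.078 × 0.5000 = 1.039 mg/L
Convert: 1.039 mg/L × 1000 = 1039 ng/mL

1040 ng/mL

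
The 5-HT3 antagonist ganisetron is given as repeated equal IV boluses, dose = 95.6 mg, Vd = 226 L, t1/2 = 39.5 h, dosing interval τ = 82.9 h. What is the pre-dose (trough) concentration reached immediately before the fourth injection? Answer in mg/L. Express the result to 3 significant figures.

0.127 mg/L

C₀ per dose = Dose / Vd = 95.6 / 226 = 0.4230 mg/L
k = ln2 / t½ = 0.693147 / 39.5 = 0.01755 h⁻¹
Fraction remaining after one interval: r = e^(−kτ) = e^(−0.01755 × 82.9) = 0.2334
Before dose 4, 3 doses have been given (aged 1τ, 2τ, 3τ).
C_trough = C₀ × (r + r² + … + r^3) = C₀ × r(1−r^3)/(1−r)
        = 0.4230 × 0.2334 × (1 − 0.01271) / (1 − 0.2334) = 0.1272 mg/L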